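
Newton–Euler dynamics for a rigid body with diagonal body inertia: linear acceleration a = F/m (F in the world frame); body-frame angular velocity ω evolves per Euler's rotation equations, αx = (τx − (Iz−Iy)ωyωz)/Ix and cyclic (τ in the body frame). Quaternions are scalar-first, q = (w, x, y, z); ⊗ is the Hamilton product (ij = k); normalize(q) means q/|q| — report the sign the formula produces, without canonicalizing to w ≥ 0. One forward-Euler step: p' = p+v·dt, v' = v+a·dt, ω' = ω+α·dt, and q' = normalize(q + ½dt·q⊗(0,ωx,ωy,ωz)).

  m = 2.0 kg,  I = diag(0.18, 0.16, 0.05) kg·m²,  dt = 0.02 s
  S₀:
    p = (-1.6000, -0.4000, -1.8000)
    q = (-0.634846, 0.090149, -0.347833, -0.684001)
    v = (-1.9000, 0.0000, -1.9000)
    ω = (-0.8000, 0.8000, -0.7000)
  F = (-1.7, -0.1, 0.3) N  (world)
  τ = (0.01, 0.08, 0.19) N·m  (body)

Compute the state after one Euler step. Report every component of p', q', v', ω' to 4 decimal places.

α = I⁻¹(τ − ω×Iω) = (-0.2867, 0.0450, 3.5440)
new body rate ω' = (-0.8057, 0.8009, -0.6291)
Hamilton product q⊗(0,ω) = (-0.1284151, 1.2985607, 0.1024283, 0.2382450)
q' = normalize(q + ½dt·q⊗(0,ω)) = (-0.6361, 0.1031, -0.3468, -0.6816)
a = F/m = (-0.8500, -0.0500, 0.1500)
p' = p + v·dt = (-1.6380, -0.4000, -1.8380)
v + (F/m)dt = (-1.9170, -0.0010, -1.8970)

p' = (-1.6380, -0.4000, -1.8380)
q' = (-0.6361, 0.1031, -0.3468, -0.6816)
v' = (-1.9170, -0.0010, -1.8970)
ω' = (-0.8057, 0.8009, -0.6291)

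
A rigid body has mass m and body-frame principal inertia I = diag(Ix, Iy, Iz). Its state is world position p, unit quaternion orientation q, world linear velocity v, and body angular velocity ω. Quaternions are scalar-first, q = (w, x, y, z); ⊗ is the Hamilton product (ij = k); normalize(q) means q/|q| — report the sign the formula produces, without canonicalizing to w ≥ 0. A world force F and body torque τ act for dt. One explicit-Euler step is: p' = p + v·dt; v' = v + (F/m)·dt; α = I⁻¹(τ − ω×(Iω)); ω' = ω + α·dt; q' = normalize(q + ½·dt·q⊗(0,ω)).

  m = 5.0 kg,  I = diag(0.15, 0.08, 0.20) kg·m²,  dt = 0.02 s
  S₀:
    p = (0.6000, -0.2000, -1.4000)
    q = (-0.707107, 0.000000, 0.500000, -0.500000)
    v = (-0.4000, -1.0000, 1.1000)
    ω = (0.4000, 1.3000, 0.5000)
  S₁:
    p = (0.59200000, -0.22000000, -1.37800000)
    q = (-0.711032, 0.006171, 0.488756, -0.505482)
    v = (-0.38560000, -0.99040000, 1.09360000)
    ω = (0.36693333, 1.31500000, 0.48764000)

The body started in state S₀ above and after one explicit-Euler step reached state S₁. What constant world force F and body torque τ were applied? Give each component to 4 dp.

Δv = v₁−v₀ = (0.01440000, 0.00960000, -0.00640000)
F = m·Δv/dt = (3.6000, 2.4000, -1.6000)
ω₁ − ω₀ = (-0.03306667, 0.01500000, -0.01236000)
ω₀×(Iω₀) = (0.0780, -0.0100, -0.0364)
τ = I·(Δω/dt) + ω₀×(Iω₀) = (-0.1700, 0.0500, -0.1600)

F = (3.6000, 2.4000, -1.6000)
τ = (-0.1700, 0.0500, -0.1600)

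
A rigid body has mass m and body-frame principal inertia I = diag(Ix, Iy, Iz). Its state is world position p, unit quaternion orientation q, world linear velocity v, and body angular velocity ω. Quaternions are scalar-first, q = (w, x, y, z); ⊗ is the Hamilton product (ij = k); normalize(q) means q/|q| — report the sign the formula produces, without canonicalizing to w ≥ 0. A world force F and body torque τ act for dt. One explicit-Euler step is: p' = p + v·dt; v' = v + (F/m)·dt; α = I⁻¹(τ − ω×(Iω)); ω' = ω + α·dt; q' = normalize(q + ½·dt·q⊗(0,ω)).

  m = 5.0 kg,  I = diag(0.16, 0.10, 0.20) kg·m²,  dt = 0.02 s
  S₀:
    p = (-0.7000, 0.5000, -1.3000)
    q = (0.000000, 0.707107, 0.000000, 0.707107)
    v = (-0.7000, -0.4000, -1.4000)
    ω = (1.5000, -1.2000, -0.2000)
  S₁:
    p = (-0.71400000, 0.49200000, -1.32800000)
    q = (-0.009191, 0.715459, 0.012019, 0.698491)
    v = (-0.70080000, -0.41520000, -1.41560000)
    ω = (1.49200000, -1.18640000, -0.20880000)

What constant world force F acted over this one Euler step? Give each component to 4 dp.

F = (-0.2000, -3.8000, -3.9000)

velocity change Δv = (-0.00080000, -0.01520000, -0.01560000)
m·(v₁−v₀)/dt = (-0.2000, -3.8000, -3.9000)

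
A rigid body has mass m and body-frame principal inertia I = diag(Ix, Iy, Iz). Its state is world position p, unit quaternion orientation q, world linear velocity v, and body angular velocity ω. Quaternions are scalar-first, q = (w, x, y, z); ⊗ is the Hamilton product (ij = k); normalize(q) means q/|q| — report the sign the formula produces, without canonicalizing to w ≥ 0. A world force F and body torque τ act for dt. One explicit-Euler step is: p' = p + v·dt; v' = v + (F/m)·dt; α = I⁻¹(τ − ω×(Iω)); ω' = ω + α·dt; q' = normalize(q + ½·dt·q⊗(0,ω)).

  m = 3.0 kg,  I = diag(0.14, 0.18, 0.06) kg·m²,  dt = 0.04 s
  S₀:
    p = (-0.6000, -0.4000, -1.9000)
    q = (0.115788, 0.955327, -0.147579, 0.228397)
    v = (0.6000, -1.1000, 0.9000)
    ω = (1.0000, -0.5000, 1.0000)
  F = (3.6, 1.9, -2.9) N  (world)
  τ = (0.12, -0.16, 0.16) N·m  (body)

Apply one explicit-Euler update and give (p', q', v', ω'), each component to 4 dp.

α = I⁻¹(τ − ω×Iω) = (0.4286, -1.3333, 3.0000)
new body rate ω' = (1.0171, -0.5533, 1.1200)
Hamilton product q⊗(0,ω) = (-1.2575135, 0.0824075, -0.7848240, -0.2142965)
q + ½dt·q⊗(0,ω), renormalized = (0.0906, 0.9565, -0.1632, 0.2240)
a = (1.2000, 0.6333, -0.9667)
p' = p + v·dt = (-0.5760, -0.4440, -1.8640)
v' = v + a·dt = (0.6480, -1.0747, 0.8613)

p' = (-0.5760, -0.4440, -1.8640)
q' = (0.0906, 0.9565, -0.1632, 0.2240)
v' = (0.6480, -1.0747, 0.8613)
ω' = (1.0171, -0.5533, 1.1200)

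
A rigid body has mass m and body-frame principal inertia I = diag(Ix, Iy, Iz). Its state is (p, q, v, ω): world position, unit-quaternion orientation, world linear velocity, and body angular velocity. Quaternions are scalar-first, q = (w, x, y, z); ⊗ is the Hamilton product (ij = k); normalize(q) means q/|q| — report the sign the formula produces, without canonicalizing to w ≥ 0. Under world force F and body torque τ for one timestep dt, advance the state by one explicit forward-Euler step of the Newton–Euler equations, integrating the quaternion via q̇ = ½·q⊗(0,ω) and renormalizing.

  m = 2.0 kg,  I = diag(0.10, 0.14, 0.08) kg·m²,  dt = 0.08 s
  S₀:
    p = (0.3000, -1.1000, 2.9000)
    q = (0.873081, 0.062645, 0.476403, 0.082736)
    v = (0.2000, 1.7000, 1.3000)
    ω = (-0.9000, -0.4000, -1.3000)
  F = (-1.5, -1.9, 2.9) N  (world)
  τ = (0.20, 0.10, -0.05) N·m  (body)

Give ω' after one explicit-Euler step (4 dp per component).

ω' = (-0.7150, -0.3562, -1.3644)

ω×(Iω) gyroscopic = (-0.0312, 0.0234, 0.0144)
(τ − ω×Iω)/I = (2.3120, 0.5471, -0.8050)
new body rate ω' = (-0.7150, -0.3562, -1.3644)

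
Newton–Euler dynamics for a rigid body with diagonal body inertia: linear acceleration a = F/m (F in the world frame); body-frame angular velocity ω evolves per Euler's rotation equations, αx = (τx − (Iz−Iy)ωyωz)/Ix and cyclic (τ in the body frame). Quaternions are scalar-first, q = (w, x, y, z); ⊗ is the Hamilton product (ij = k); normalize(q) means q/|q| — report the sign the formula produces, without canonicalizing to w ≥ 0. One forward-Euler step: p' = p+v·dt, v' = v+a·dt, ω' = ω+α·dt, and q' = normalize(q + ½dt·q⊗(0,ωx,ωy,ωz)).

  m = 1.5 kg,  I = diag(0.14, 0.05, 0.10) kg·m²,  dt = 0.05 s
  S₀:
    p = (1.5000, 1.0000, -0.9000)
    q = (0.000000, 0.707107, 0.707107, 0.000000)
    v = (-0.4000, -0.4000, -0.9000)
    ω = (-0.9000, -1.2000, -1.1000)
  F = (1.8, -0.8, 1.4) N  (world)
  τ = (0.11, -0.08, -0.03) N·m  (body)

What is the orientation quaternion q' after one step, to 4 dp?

q' = (0.0371, 0.6869, 0.7258, -0.0053)

q⊗(0,ω) = (1.4849247, -0.7778177, 0.7778177, -0.2121321)
updated quaternion q' = (0.0371, 0.6869, 0.7258, -0.0053)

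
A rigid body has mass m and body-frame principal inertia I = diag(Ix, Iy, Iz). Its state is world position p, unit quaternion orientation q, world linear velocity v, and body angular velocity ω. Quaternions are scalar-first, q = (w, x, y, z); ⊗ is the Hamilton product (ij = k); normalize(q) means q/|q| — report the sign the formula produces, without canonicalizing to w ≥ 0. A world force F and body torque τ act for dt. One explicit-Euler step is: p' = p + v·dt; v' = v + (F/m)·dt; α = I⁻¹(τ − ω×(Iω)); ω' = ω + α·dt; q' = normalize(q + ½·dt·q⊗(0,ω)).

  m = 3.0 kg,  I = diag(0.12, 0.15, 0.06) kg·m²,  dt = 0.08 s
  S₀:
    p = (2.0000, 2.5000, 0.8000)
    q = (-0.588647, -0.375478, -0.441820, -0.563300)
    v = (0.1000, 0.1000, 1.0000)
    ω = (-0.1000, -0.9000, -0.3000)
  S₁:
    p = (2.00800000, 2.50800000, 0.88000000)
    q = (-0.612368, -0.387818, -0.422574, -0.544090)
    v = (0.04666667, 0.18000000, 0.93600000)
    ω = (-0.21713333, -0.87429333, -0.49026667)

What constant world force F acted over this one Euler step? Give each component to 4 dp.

F = (-2.0000, 3.0000, -2.4000)

Δv = v₁−v₀ = (-0.05333333, 0.08000000, -0.06400000)
applied force F = (-2.0000, 3.0000, -2.4000)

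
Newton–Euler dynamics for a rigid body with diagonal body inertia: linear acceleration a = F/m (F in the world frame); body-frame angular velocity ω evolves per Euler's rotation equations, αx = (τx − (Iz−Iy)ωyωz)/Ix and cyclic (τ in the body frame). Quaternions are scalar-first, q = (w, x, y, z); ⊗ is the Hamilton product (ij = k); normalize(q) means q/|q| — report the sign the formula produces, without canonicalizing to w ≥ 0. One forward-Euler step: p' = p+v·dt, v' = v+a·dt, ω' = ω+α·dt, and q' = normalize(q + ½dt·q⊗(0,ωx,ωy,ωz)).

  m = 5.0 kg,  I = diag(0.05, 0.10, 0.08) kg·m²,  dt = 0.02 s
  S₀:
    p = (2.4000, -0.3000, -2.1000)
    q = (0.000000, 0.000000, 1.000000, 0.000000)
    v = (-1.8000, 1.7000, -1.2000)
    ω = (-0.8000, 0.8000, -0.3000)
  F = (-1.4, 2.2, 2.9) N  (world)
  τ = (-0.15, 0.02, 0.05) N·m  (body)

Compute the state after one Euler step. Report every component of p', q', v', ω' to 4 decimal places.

p' = (2.3640, -0.2660, -2.1240)
q' = (-0.0080, -0.0030, 0.9999, 0.0080)
v' = (-1.8056, 1.7088, -1.1884)
ω' = (-0.8619, 0.8054, -0.2795)

new position p' = (2.3640, -0.2660, -2.1240)
v' = v + a·dt = (-1.8056, 1.7088, -1.1884)
precession coupling ω×(Iω) = (0.0048, -0.0072, -0.0320)
(τ − ω×Iω)/I = (-3.0960, 0.2720, 1.0250)
new body rate ω' = (-0.8619, 0.8054, -0.2795)
Hamilton product q⊗(0,ω) = (-0.8000000, -0.3000000, 0.0000000, 0.8000000)
updated quaternion q' = (-0.0080, -0.0030, 0.9999, 0.0080)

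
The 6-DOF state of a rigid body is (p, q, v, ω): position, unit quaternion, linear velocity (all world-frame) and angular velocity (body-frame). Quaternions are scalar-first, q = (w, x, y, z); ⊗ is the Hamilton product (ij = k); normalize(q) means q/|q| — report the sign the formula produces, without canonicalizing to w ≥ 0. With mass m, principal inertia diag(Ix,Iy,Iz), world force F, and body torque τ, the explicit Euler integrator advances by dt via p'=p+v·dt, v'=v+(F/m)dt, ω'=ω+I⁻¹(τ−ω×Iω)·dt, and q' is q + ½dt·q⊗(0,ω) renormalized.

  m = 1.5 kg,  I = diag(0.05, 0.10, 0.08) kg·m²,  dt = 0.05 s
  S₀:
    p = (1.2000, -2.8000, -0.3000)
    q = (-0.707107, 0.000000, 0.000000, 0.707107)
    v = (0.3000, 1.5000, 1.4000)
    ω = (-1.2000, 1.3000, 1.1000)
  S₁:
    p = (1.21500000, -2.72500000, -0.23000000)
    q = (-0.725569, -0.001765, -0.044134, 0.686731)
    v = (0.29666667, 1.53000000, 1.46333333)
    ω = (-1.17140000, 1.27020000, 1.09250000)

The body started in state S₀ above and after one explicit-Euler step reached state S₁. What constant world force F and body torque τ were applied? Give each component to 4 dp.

Δv = v₁−v₀ = (-0.00333333, 0.03000000, 0.06333333)
F = m·Δv/dt = (-0.1000, 0.9000, 1.9000)
ω₁ − ω₀ = (0.02860000, -0.02980000, -0.00750000)
I·α + gyro = (0.0000, -0.0200, -0.0900)

F = (-0.1000, 0.9000, 1.9000)
τ = (0.0000, -0.0200, -0.0900)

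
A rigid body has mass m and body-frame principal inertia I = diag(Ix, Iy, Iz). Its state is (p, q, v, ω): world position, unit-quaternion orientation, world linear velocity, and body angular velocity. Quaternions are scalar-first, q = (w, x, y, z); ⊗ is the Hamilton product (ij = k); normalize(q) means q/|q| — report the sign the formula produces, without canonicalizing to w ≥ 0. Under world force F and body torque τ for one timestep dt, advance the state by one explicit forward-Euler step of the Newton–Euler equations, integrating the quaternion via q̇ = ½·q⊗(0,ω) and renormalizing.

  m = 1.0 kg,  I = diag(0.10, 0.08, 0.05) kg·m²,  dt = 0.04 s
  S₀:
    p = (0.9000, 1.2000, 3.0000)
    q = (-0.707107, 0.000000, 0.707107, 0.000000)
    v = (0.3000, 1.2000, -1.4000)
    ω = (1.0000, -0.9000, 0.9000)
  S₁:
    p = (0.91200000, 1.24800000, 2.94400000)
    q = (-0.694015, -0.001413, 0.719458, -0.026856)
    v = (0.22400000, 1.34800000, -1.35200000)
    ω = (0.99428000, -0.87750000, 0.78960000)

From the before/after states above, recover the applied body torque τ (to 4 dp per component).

ω₁ − ω₀ = (-0.00572000, 0.02250000, -0.11040000)
I·α + gyro = (0.0100, 0.0900, -0.1200)

τ = (0.0100, 0.0900, -0.1200)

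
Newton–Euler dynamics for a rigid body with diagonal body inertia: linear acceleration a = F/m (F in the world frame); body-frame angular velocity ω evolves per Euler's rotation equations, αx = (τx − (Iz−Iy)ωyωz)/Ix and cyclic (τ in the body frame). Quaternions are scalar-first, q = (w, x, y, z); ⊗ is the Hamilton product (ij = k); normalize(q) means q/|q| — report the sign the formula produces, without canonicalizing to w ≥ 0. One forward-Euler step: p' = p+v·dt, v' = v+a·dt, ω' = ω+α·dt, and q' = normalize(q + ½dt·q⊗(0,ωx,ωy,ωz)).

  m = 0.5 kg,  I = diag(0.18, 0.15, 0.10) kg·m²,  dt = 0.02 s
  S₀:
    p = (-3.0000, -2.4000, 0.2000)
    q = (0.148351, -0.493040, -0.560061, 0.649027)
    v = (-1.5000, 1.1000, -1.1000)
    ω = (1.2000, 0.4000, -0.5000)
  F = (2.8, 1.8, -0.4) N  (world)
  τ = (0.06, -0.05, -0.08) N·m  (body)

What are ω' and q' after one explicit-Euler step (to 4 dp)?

angular accel α = (0.2778, -0.0133, -0.6560)
ω' = ω + α·dt = (1.2056, 0.3997, -0.5131)
q⊗(0,ω) = (1.1401859, 0.1984409, 0.5916528, 0.4006817)
updated quaternion q' = (0.1597, -0.4910, -0.5541, 0.6530)

ω' = (1.2056, 0.3997, -0.5131)
q' = (0.1597, -0.4910, -0.5541, 0.6530)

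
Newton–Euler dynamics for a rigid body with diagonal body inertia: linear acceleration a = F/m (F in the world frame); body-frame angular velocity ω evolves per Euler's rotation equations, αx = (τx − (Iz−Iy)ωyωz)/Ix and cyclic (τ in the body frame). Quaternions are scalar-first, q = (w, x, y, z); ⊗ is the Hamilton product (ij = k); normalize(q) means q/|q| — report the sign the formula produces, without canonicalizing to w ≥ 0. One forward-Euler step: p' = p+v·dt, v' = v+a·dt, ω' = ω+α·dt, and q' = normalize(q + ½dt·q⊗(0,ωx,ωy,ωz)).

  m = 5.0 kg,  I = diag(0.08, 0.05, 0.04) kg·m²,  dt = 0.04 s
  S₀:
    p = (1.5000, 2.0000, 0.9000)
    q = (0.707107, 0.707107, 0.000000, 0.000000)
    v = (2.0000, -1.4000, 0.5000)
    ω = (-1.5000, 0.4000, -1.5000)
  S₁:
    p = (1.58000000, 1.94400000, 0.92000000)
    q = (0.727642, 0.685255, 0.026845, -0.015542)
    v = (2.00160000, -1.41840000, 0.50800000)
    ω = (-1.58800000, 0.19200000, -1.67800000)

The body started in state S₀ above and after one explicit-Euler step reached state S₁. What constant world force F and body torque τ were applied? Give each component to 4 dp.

F = (0.2000, -2.3000, 1.0000)
τ = (-0.1700, -0.1700, -0.1600)

v₁ − v₀ = (0.00160000, -0.01840000, 0.00800000)
m·(v₁−v₀)/dt = (0.2000, -2.3000, 1.0000)
Δω = ω₁−ω₀ = (-0.08800000, -0.20800000, -0.17800000)
ω₀×(Iω₀) = (0.0060, 0.0900, 0.0180)
applied torque τ = (-0.1700, -0.1700, -0.1600)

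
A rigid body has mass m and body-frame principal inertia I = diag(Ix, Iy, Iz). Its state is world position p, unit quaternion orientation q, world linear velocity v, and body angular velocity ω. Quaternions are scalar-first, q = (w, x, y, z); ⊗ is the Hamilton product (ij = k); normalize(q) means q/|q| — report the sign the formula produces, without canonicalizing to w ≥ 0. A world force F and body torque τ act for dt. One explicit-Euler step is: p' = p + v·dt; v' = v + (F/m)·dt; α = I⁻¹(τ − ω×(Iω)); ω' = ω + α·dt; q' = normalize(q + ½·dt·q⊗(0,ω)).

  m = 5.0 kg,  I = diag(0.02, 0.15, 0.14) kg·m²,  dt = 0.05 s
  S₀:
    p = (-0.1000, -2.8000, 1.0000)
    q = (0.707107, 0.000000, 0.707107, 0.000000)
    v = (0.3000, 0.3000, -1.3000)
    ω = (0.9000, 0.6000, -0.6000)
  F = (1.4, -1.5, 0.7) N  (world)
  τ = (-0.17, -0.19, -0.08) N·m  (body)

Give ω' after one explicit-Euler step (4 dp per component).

ω' = (0.4660, 0.5151, -0.6536)

ω×(Iω) gyroscopic = (0.0036, 0.0648, 0.0702)
α = I⁻¹(τ − ω×Iω) = (-8.6800, -1.6987, -1.0729)
ω + α·dt = (0.4660, 0.5151, -0.6536)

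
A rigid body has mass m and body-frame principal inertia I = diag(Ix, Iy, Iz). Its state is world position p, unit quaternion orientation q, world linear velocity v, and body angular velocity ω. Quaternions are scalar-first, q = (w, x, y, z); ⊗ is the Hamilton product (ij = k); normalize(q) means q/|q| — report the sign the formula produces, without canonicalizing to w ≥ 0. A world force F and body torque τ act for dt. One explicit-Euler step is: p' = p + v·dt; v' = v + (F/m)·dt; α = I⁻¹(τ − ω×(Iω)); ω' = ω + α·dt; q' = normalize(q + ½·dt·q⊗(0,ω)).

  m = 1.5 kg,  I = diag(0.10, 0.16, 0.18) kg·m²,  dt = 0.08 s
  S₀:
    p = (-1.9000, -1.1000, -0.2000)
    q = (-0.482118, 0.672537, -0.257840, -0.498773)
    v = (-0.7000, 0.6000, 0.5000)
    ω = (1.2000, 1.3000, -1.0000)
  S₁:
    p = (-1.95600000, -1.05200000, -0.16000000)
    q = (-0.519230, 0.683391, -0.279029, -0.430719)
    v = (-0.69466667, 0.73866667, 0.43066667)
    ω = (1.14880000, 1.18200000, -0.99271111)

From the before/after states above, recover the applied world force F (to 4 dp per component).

v₁ − v₀ = (0.00533333, 0.13866667, -0.06933333)
m·(v₁−v₀)/dt = (0.1000, 2.6000, -1.3000)

F = (0.1000, 2.6000, -1.3000)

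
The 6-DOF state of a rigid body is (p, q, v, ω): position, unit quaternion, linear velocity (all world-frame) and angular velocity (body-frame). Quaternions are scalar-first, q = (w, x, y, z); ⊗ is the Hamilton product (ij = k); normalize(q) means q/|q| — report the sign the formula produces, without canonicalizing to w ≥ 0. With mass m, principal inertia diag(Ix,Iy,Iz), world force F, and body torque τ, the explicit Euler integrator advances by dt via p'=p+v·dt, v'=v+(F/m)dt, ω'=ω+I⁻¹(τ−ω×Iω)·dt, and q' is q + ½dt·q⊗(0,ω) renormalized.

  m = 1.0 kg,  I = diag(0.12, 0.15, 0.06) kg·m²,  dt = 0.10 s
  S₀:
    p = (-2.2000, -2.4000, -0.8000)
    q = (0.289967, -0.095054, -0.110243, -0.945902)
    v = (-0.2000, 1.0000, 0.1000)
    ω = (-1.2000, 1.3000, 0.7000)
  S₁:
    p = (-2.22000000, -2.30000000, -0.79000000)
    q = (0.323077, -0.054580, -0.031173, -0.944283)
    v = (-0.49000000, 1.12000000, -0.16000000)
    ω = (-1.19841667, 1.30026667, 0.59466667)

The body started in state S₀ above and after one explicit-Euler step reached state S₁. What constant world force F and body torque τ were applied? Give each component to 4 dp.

F = (-2.9000, 1.2000, -2.6000)
τ = (-0.0800, -0.0500, -0.1100)

Δω = ω₁−ω₀ = (0.00158333, 0.00026667, -0.10533333)
ω₀×(Iω₀) = (-0.0819, -0.0504, -0.0468)
applied torque τ = (-0.0800, -0.0500, -0.1100)
velocity change Δv = (-0.29000000, 0.12000000, -0.26000000)
m·(v₁−v₀)/dt = (-2.9000, 1.2000, -2.6000)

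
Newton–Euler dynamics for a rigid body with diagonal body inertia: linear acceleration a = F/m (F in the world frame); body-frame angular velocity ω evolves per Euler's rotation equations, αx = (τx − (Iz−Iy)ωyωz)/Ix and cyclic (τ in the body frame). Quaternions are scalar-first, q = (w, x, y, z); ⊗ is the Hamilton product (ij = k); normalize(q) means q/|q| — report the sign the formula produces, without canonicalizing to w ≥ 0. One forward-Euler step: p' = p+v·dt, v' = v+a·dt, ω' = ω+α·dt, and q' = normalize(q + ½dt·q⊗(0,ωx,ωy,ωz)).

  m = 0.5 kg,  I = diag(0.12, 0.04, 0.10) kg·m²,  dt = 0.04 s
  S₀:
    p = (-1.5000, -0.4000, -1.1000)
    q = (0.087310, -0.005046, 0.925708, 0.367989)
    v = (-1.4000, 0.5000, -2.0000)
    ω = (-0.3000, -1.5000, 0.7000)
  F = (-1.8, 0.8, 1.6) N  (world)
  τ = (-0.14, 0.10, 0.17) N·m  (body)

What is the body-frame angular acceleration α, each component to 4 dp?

α = (-0.6417, 2.6050, 2.0600)

ω×(Iω) gyroscopic = (-0.0630, -0.0042, -0.0360)
α = I⁻¹(τ − ω×Iω) = (-0.6417, 2.6050, 2.0600)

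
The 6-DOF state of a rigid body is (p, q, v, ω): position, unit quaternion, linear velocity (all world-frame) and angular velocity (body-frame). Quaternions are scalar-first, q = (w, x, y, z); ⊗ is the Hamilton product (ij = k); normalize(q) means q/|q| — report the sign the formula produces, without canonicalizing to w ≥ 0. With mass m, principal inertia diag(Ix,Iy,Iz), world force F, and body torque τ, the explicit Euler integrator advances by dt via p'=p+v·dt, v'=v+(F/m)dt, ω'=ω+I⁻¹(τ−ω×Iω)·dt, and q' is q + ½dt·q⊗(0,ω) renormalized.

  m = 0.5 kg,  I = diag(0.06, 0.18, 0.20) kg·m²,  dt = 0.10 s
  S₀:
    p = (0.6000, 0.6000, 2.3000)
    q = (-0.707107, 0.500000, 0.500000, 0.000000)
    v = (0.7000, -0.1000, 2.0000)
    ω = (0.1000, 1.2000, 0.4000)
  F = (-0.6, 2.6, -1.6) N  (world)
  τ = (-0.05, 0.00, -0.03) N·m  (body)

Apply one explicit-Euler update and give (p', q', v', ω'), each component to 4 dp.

linear accel F/m = (-1.2000, 5.2000, -3.2000)
p' = p + v·dt = (0.6700, 0.5900, 2.5000)
v + (F/m)dt = (0.5800, 0.4200, 1.6800)
gyro term ω×Iω = (0.0096, -0.0056, 0.0144)
α = I⁻¹(τ − ω×Iω) = (-0.9933, 0.0311, -0.2220)
new body rate ω' = (0.0007, 1.2031, 0.3778)
q⊗(0,ω) = (-0.6500000, 0.1292893, -1.0485284, 0.2671572)
q + ½dt·q⊗(0,ω), renormalized = (-0.7381, 0.5054, 0.4467, 0.0133)

p' = (0.6700, 0.5900, 2.5000)
q' = (-0.7381, 0.5054, 0.4467, 0.0133)
v' = (0.5800, 0.4200, 1.6800)
ω' = (0.0007, 1.2031, 0.3778)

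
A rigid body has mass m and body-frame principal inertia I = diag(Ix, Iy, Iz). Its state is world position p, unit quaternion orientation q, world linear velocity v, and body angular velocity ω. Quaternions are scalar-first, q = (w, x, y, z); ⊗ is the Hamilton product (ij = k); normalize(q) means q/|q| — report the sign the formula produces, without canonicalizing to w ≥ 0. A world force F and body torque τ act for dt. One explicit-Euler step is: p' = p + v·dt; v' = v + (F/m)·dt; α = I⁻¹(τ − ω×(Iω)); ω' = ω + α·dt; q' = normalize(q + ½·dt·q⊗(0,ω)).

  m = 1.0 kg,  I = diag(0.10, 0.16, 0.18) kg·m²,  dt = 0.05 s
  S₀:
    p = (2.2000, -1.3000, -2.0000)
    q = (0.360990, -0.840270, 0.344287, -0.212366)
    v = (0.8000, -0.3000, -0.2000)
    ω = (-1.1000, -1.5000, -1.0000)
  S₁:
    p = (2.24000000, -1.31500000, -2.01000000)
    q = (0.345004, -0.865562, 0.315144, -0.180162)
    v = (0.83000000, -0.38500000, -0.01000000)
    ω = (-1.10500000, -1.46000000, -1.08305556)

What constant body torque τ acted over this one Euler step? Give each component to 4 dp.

τ = (0.0200, 0.0400, -0.2000)

rate change Δω = (-0.00500000, 0.04000000, -0.08305556)
τ = I·(Δω/dt) + ω₀×(Iω₀) = (0.0200, 0.0400, -0.2000)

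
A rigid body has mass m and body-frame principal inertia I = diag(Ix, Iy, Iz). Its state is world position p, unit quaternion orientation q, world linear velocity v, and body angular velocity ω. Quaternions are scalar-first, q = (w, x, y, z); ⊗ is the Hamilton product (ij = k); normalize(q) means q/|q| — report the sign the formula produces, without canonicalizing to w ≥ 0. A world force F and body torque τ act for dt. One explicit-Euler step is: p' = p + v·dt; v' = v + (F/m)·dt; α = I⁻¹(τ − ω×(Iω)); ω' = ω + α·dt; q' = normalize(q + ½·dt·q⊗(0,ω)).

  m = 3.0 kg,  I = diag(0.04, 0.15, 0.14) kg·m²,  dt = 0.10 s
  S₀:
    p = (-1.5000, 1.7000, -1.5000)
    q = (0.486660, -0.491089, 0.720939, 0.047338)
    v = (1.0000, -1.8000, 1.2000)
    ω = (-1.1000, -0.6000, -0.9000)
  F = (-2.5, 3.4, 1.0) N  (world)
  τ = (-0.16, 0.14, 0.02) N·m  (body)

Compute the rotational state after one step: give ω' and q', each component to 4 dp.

ω' = (-1.4865, -0.4407, -0.9376)
q' = (0.4820, -0.5473, 0.6796, 0.0796)

gyro term ω×Iω = (-0.0054, -0.0990, 0.0726)
α = I⁻¹(τ − ω×Iω) = (-3.8650, 1.5933, -0.3757)
ω + α·dt = (-1.4865, -0.4407, -0.9376)
Hamilton product q⊗(0,ω) = (-0.0650303, -1.1557683, -0.7860479, 0.6496923)
q + ½dt·q⊗(0,ω), renormalized = (0.4820, -0.5473, 0.6796, 0.0796)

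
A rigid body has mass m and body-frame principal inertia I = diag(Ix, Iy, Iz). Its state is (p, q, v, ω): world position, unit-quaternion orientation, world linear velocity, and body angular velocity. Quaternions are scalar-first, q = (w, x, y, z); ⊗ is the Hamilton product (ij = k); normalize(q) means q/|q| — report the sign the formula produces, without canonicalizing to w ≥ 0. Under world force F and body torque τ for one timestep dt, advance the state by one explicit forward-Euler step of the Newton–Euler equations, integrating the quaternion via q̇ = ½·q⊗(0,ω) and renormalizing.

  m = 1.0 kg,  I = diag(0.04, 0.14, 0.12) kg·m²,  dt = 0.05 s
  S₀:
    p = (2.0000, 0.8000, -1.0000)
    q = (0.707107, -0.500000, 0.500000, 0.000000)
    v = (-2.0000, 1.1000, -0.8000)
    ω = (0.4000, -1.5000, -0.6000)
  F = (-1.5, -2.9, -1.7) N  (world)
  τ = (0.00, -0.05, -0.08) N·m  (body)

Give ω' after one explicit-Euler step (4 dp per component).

ω' = (0.4225, -1.5247, -0.6083)

α = I⁻¹(τ − ω×Iω) = (0.4500, -0.4943, -0.1667)
new body rate ω' = (0.4225, -1.5247, -0.6083)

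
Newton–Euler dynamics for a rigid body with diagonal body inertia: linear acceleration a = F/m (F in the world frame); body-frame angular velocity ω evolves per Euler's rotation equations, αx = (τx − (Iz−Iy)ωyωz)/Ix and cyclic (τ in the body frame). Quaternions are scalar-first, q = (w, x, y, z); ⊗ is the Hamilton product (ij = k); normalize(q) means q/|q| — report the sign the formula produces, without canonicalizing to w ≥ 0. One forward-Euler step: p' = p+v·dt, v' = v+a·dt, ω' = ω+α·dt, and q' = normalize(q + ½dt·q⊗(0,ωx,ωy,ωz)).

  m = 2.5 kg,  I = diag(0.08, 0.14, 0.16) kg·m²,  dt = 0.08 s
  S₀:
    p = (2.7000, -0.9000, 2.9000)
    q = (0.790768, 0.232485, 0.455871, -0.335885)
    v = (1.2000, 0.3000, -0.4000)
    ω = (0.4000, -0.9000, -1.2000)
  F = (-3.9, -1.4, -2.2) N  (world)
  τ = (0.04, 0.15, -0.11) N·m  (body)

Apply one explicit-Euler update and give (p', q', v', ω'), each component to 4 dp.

p' = (2.7960, -0.8760, 2.8680)
q' = (0.7858, 0.2108, 0.4324, -0.3888)
v' = (1.0752, 0.2552, -0.4704)
ω' = (0.4184, -0.8362, -1.2442)

a = (-1.5600, -0.5600, -0.8800)
new position p' = (2.7960, -0.8760, 2.8680)
v' = v + a·dt = (1.0752, 0.2552, -0.4704)
angular accel α = (0.2300, 0.7971, -0.5525)
new body rate ω' = (0.4184, -0.8362, -1.2442)
Hamilton product q⊗(0,ω) = (-0.0857721, -0.5330345, -0.5670632, -1.3405065)
q' = normalize(q + ½dt·q⊗(0,ω)) = (0.7858, 0.2108, 0.4324, -0.3888)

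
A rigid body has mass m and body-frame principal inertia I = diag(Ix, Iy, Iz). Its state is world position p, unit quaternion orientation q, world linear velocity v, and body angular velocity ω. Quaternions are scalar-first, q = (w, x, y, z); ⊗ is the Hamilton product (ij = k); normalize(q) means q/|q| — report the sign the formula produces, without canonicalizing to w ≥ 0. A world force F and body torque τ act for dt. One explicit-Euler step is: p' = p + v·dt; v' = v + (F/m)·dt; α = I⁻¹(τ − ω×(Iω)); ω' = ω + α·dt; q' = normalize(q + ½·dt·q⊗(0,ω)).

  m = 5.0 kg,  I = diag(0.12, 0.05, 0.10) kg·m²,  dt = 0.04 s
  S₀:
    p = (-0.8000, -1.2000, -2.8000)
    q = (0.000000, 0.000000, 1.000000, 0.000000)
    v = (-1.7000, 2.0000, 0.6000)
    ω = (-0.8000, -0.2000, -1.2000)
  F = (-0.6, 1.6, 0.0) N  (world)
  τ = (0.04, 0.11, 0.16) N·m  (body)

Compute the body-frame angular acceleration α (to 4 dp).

precession coupling ω×(Iω) = (0.0120, 0.0192, -0.0112)
α = I⁻¹(τ − ω×Iω) = (0.2333, 1.8160, 1.7120)

α = (0.2333, 1.8160, 1.7120)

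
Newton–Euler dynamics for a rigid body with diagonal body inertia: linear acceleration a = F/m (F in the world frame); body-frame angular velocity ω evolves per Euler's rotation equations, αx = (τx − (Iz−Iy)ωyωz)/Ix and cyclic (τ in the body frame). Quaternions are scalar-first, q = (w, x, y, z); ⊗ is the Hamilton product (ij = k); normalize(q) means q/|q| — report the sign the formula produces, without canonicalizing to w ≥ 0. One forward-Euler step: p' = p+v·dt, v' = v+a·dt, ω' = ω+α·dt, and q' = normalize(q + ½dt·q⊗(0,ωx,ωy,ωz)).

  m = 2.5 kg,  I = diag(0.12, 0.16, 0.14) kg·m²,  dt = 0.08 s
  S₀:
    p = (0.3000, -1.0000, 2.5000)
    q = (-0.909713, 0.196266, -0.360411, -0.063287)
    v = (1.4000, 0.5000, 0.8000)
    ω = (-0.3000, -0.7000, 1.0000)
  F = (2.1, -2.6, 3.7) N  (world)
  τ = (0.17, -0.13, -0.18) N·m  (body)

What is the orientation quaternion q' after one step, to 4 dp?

q' = (-0.9138, 0.1908, -0.3416, -0.1094)

2q̇ = q⊗(0,ω) = (-0.1301209, -0.1317980, 0.4595192, -1.1552225)
q' = normalize(q + ½dt·q⊗(0,ω)) = (-0.9138, 0.1908, -0.3416, -0.1094)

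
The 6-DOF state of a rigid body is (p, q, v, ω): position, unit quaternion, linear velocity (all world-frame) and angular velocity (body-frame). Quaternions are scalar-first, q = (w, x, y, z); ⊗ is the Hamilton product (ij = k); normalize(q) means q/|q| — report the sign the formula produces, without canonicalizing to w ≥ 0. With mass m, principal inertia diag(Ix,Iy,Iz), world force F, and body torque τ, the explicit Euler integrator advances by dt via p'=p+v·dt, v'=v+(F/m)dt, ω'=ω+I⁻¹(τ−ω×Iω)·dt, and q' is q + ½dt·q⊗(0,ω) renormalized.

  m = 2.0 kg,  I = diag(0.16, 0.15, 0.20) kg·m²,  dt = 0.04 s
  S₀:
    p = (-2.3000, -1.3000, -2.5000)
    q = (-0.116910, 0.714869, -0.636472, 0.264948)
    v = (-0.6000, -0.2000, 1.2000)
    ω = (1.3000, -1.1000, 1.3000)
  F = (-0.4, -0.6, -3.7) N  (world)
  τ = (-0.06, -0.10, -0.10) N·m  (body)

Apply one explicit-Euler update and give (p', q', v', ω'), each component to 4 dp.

angular accel α = (0.0719, -0.2160, -0.5715)
ω' = ω + α·dt = (1.3029, -1.1086, 1.2771)
2q̇ = q⊗(0,ω) = (-1.9738813, -0.6879538, -0.4562963, -0.1109253)
q' = normalize(q + ½dt·q⊗(0,ω)) = (-0.1562, 0.7005, -0.6450, 0.2625)
p + v·dt = (-2.3240, -1.3080, -2.4520)
v + (F/m)dt = (-0.6080, -0.2120, 1.1260)

p' = (-2.3240, -1.3080, -2.4520)
q' = (-0.1562, 0.7005, -0.6450, 0.2625)
v' = (-0.6080, -0.2120, 1.1260)
ω' = (1.3029, -1.1086, 1.2771)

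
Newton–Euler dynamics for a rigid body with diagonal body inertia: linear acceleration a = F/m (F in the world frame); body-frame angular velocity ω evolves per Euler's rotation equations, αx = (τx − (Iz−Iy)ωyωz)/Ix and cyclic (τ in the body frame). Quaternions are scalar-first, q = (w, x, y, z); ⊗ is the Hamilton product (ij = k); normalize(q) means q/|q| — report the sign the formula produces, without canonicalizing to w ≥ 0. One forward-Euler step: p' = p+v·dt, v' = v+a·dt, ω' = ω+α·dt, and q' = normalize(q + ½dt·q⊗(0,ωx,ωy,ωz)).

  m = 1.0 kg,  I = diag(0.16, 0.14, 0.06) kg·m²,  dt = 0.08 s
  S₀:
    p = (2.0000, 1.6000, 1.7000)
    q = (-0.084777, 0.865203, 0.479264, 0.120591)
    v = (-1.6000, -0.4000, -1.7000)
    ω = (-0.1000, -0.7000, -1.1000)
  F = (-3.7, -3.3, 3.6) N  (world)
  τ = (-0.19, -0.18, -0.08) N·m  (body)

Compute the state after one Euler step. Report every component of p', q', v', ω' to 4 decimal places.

ω×(Iω) gyroscopic = (-0.0616, 0.0110, -0.0014)
(τ − ω×Iω)/I = (-0.8025, -1.3643, -1.3100)
ω + α·dt = (-0.1642, -0.8091, -1.2048)
Hamilton product q⊗(0,ω) = (0.5546552, -0.4342990, 0.9990081, -0.4644610)
q' = normalize(q + ½dt·q⊗(0,ω)) = (-0.0625, 0.8467, 0.5185, 0.1019)
linear accel F/m = (-3.7000, -3.3000, 3.6000)
new position p' = (1.8720, 1.5680, 1.5640)
v + (F/m)dt = (-1.8960, -0.6640, -1.4120)

p' = (1.8720, 1.5680, 1.5640)
q' = (-0.0625, 0.8467, 0.5185, 0.1019)
v' = (-1.8960, -0.6640, -1.4120)
ω' = (-0.1642, -0.8091, -1.2048)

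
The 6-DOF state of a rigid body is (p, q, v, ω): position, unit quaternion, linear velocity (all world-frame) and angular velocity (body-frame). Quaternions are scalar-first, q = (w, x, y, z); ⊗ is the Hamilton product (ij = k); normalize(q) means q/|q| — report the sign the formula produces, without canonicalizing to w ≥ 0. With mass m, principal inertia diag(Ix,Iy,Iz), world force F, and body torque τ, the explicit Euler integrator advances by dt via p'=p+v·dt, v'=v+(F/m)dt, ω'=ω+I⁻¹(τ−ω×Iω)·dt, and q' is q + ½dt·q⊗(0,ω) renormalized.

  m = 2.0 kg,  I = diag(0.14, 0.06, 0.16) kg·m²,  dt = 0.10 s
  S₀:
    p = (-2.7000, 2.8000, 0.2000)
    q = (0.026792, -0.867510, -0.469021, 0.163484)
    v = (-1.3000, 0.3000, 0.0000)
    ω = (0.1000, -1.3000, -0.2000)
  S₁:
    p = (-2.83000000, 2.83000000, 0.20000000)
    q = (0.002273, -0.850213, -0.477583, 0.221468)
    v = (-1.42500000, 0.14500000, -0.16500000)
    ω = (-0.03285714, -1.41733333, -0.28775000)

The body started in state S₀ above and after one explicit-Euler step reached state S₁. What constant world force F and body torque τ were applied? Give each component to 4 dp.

v₁ − v₀ = (-0.12500000, -0.15500000, -0.16500000)
F = m·Δv/dt = (-2.5000, -3.1000, -3.3000)
ω₁ − ω₀ = (-0.13285714, -0.11733333, -0.08775000)
τ = I·(Δω/dt) + ω₀×(Iω₀) = (-0.1600, -0.0700, -0.1300)

F = (-2.5000, -3.1000, -3.3000)
τ = (-0.1600, -0.0700, -0.1300)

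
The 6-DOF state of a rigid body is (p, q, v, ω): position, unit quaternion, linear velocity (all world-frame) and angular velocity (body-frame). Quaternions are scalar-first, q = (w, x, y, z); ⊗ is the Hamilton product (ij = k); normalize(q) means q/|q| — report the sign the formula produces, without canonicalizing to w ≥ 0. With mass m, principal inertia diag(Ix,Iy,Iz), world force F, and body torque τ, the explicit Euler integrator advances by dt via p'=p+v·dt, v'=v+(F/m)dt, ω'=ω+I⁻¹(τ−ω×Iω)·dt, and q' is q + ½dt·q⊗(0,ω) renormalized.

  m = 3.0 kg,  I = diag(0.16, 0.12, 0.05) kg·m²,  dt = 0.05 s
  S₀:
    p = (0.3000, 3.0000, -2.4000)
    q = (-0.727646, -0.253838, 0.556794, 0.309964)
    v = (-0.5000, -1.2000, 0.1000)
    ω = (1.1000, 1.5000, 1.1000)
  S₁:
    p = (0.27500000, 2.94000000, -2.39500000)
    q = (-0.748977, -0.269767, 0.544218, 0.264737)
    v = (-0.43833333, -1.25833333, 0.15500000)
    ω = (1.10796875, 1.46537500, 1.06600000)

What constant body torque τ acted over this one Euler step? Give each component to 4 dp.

ω₁ − ω₀ = (0.00796875, -0.03462500, -0.03400000)
precession coupling = (-0.1155, 0.1331, -0.0660)
τ = I·(Δω/dt) + ω₀×(Iω₀) = (-0.0900, 0.0500, -0.1000)

τ = (-0.0900, 0.0500, -0.1000)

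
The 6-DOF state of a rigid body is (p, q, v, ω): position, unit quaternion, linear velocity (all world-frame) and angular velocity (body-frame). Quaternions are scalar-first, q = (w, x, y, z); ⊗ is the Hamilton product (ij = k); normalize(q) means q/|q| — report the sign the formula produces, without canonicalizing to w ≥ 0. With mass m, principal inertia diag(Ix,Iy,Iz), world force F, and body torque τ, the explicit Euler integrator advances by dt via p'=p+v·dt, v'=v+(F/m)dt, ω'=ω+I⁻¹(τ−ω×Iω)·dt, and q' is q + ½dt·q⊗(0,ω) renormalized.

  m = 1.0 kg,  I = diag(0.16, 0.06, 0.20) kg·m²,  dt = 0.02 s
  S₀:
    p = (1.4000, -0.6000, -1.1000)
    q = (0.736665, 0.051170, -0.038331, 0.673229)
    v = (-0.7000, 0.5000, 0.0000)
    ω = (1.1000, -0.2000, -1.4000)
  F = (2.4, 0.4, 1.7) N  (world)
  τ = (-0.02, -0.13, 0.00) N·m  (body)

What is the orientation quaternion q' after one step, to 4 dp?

q' = (0.7453, 0.0611, -0.0317, 0.6631)

Hamilton product q⊗(0,ω) = (0.8785674, 0.9986407, 0.6648569, -0.9994009)
q' = normalize(q + ½dt·q⊗(0,ω)) = (0.7453, 0.0611, -0.0317, 0.6631)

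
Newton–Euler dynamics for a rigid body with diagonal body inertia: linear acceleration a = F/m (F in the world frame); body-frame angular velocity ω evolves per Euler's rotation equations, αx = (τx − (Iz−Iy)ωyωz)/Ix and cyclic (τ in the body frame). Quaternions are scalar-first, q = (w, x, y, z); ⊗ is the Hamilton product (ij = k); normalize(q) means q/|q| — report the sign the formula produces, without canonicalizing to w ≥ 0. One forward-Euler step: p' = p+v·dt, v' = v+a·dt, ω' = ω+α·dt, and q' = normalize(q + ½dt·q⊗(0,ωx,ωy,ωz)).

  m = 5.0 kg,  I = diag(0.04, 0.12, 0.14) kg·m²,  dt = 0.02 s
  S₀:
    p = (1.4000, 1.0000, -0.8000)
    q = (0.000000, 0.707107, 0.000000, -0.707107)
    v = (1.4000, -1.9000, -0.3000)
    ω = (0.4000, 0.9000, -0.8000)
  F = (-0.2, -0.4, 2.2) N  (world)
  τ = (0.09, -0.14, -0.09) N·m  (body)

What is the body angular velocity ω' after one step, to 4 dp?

α = I⁻¹(τ − ω×Iω) = (2.6100, -1.4333, -0.8486)
ω + α·dt = (0.4522, 0.8713, -0.8170)

ω' = (0.4522, 0.8713, -0.8170)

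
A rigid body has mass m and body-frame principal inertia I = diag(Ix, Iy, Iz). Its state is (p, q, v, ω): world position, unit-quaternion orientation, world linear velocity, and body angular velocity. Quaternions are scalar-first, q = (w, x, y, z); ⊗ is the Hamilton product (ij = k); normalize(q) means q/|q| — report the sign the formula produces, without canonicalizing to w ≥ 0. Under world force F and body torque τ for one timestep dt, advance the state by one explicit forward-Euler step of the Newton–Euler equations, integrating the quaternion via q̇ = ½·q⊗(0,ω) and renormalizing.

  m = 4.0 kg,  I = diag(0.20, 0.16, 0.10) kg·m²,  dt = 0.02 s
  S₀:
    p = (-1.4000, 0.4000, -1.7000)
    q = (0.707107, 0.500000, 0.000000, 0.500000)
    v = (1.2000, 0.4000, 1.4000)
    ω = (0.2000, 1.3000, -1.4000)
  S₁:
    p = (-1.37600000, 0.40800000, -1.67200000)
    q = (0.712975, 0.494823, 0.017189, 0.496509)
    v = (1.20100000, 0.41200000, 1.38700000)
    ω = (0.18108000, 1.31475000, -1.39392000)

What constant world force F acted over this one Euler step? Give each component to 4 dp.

velocity change Δv = (0.00100000, 0.01200000, -0.01300000)
m·(v₁−v₀)/dt = (0.2000, 2.4000, -2.6000)

F = (0.2000, 2.4000, -2.6000)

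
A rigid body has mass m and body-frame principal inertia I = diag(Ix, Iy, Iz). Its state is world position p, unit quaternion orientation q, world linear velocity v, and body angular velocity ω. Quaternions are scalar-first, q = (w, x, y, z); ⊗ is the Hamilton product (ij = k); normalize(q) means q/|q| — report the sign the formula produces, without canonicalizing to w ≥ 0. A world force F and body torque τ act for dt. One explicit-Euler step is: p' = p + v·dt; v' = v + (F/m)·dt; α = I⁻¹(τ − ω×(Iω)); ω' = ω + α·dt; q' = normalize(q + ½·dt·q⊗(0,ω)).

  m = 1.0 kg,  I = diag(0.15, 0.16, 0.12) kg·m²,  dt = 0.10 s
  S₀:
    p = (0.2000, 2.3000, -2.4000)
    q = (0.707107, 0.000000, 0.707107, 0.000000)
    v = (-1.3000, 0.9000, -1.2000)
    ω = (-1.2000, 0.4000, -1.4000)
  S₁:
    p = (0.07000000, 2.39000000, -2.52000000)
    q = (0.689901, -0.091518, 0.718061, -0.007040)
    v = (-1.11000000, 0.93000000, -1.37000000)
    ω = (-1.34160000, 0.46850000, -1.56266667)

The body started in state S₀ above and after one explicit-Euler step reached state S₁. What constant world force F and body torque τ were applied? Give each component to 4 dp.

F = (1.9000, 0.3000, -1.7000)
τ = (-0.1900, 0.1600, -0.2000)

Δω = ω₁−ω₀ = (-0.14160000, 0.06850000, -0.16266667)
ω₀×(Iω₀) = (0.0224, 0.0504, -0.0048)
applied torque τ = (-0.1900, 0.1600, -0.2000)
v₁ − v₀ = (0.19000000, 0.03000000, -0.17000000)
applied force F = (1.9000, 0.3000, -1.7000)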